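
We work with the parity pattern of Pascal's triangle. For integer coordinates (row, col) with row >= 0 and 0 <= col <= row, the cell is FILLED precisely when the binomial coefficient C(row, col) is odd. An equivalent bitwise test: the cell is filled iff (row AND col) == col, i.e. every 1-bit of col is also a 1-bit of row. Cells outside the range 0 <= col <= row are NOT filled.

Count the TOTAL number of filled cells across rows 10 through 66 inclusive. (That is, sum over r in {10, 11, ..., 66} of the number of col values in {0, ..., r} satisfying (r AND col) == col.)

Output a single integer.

Answer: 706

Derivation:
r10=1010 pc2: +4 =4
r11=1011 pc3: +8 =12
r12=1100 pc2: +4 =16
r13=1101 pc3: +8 =24
r14=1110 pc3: +8 =32
r15=1111 pc4: +16 =48
r16=10000 pc1: +2 =50
r17=10001 pc2: +4 =54
r18=10010 pc2: +4 =58
r19=10011 pc3: +8 =66
r20=10100 pc2: +4 =70
r21=10101 pc3: +8 =78
r22=10110 pc3: +8 =86
r23=10111 pc4: +16 =102
r24=11000 pc2: +4 =106
r25=11001 pc3: +8 =114
r26=11010 pc3: +8 =122
r27=11011 pc4: +16 =138
r28=11100 pc3: +8 =146
r29=11101 pc4: +16 =162
r30=11110 pc4: +16 =178
r31=11111 pc5: +32 =210
r32=100000 pc1: +2 =212
r33=100001 pc2: +4 =216
r34=100010 pc2: +4 =220
r35=100011 pc3: +8 =228
r36=100100 pc2: +4 =232
r37=100101 pc3: +8 =240
r38=100110 pc3: +8 =248
r39=100111 pc4: +16 =264
r40=101000 pc2: +4 =268
r41=101001 pc3: +8 =276
r42=101010 pc3: +8 =284
r43=101011 pc4: +16 =300
r44=101100 pc3: +8 =308
r45=101101 pc4: +16 =324
r46=101110 pc4: +16 =340
r47=101111 pc5: +32 =372
r48=110000 pc2: +4 =376
r49=110001 pc3: +8 =384
r50=110010 pc3: +8 =392
r51=110011 pc4: +16 =408
r52=110100 pc3: +8 =416
r53=110101 pc4: +16 =432
r54=110110 pc4: +16 =448
r55=110111 pc5: +32 =480
r56=111000 pc3: +8 =488
r57=111001 pc4: +16 =504
r58=111010 pc4: +16 =520
r59=111011 pc5: +32 =552
r60=111100 pc4: +16 =568
r61=111101 pc5: +32 =600
r62=111110 pc5: +32 =632
r63=111111 pc6: +64 =696
r64=1000000 pc1: +2 =698
r65=1000001 pc2: +4 =702
r66=1000010 pc2: +4 =706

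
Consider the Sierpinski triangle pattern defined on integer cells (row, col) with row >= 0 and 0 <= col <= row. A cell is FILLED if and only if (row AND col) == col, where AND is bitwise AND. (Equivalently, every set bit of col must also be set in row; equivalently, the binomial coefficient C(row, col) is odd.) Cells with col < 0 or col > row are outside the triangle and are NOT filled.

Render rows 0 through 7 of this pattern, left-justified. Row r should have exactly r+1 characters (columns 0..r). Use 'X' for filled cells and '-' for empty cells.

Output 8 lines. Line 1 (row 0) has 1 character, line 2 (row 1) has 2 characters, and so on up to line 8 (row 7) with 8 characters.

r0=0: X
r1=1: XX
r2=10: X-X
r3=11: XXXX
r4=100: X---X
r5=101: XX--XX
r6=110: X-X-X-X
r7=111: XXXXXXXX

Answer: X
XX
X-X
XXXX
X---X
XX--XX
X-X-X-X
XXXXXXXX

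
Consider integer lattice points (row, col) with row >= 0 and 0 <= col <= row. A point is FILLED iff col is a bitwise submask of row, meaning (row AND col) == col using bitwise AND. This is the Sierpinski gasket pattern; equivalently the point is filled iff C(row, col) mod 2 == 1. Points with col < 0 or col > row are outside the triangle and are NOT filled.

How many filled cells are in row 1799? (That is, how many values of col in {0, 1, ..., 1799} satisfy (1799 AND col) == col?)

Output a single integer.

1799 in binary = 11100000111
popcount(1799) = number of 1-bits in 11100000111 = 6
A col c satisfies (1799 AND c) == c iff every set bit of c is also set in 1799; each of the 6 set bits of 1799 can independently be on or off in c.
count = 2^6 = 64

Answer: 64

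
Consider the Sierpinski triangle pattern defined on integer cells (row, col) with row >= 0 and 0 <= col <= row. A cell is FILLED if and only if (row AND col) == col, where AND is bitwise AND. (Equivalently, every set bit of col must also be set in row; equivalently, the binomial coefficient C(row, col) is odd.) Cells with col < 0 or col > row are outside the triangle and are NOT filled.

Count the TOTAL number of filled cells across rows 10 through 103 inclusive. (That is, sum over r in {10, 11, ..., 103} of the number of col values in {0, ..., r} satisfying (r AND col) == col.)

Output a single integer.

Answer: 1290

Derivation:
r10=1010 pc2: +4 =4
r11=1011 pc3: +8 =12
r12=1100 pc2: +4 =16
r13=1101 pc3: +8 =24
r14=1110 pc3: +8 =32
r15=1111 pc4: +16 =48
r16=10000 pc1: +2 =50
r17=10001 pc2: +4 =54
r18=10010 pc2: +4 =58
r19=10011 pc3: +8 =66
r20=10100 pc2: +4 =70
r21=10101 pc3: +8 =78
r22=10110 pc3: +8 =86
r23=10111 pc4: +16 =102
r24=11000 pc2: +4 =106
r25=11001 pc3: +8 =114
r26=11010 pc3: +8 =122
r27=11011 pc4: +16 =138
r28=11100 pc3: +8 =146
r29=11101 pc4: +16 =162
r30=11110 pc4: +16 =178
r31=11111 pc5: +32 =210
r32=100000 pc1: +2 =212
r33=100001 pc2: +4 =216
r34=100010 pc2: +4 =220
r35=100011 pc3: +8 =228
r36=100100 pc2: +4 =232
r37=100101 pc3: +8 =240
r38=100110 pc3: +8 =248
r39=100111 pc4: +16 =264
r40=101000 pc2: +4 =268
r41=101001 pc3: +8 =276
r42=101010 pc3: +8 =284
r43=101011 pc4: +16 =300
r44=101100 pc3: +8 =308
r45=101101 pc4: +16 =324
r46=101110 pc4: +16 =340
r47=101111 pc5: +32 =372
r48=110000 pc2: +4 =376
r49=110001 pc3: +8 =384
r50=110010 pc3: +8 =392
r51=110011 pc4: +16 =408
r52=110100 pc3: +8 =416
r53=110101 pc4: +16 =432
r54=110110 pc4: +16 =448
r55=110111 pc5: +32 =480
r56=111000 pc3: +8 =488
r57=111001 pc4: +16 =504
r58=111010 pc4: +16 =520
r59=111011 pc5: +32 =552
r60=111100 pc4: +16 =568
r61=111101 pc5: +32 =600
r62=111110 pc5: +32 =632
r63=111111 pc6: +64 =696
r64=1000000 pc1: +2 =698
r65=1000001 pc2: +4 =702
r66=1000010 pc2: +4 =706
r67=1000011 pc3: +8 =714
r68=1000100 pc2: +4 =718
r69=1000101 pc3: +8 =726
r70=1000110 pc3: +8 =734
r71=1000111 pc4: +16 =750
r72=1001000 pc2: +4 =754
r73=1001001 pc3: +8 =762
r74=1001010 pc3: +8 =770
r75=1001011 pc4: +16 =786
r76=1001100 pc3: +8 =794
r77=1001101 pc4: +16 =810
r78=1001110 pc4: +16 =826
r79=1001111 pc5: +32 =858
r80=1010000 pc2: +4 =862
r81=1010001 pc3: +8 =870
r82=1010010 pc3: +8 =878
r83=1010011 pc4: +16 =894
r84=1010100 pc3: +8 =902
r85=1010101 pc4: +16 =918
r86=1010110 pc4: +16 =934
r87=1010111 pc5: +32 =966
r88=1011000 pc3: +8 =974
r89=1011001 pc4: +16 =990
r90=1011010 pc4: +16 =1006
r91=1011011 pc5: +32 =1038
r92=1011100 pc4: +16 =1054
r93=1011101 pc5: +32 =1086
r94=1011110 pc5: +32 =1118
r95=1011111 pc6: +64 =1182
r96=1100000 pc2: +4 =1186
r97=1100001 pc3: +8 =1194
r98=1100010 pc3: +8 =1202
r99=1100011 pc4: +16 =1218
r100=1100100 pc3: +8 =1226
r101=1100101 pc4: +16 =1242
r102=1100110 pc4: +16 =1258
r103=1100111 pc5: +32 =1290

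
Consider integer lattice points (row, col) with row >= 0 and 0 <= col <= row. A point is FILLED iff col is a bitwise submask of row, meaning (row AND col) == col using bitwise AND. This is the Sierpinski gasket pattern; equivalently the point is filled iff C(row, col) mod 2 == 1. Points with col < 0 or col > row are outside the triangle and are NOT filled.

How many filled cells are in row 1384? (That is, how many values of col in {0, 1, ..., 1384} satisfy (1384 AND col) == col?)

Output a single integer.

Answer: 32

Derivation:
1384 in binary = 10101101000
popcount(1384) = number of 1-bits in 10101101000 = 5
A col c satisfies (1384 AND c) == c iff every set bit of c is also set in 1384; each of the 5 set bits of 1384 can independently be on or off in c.
count = 2^5 = 32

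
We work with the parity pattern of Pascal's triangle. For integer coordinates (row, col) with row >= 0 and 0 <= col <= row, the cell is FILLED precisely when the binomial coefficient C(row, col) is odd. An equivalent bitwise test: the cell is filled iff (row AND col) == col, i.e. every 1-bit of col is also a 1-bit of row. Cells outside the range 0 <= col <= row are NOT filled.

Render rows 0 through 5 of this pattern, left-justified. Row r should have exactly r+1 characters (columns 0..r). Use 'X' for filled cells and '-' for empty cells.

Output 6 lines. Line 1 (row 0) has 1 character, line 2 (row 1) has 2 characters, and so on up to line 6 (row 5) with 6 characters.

r0=0: X
r1=1: XX
r2=10: X-X
r3=11: XXXX
r4=100: X---X
r5=101: XX--XX

Answer: X
XX
X-X
XXXX
X---X
XX--XX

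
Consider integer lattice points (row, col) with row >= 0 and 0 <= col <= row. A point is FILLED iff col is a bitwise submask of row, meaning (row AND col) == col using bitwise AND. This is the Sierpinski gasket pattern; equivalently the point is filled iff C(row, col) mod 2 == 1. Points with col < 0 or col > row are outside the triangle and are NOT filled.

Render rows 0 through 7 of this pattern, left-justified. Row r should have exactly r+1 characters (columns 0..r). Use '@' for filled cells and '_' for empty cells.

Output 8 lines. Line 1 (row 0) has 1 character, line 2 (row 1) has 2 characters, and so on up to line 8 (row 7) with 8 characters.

r0=0: @
r1=1: @@
r2=10: @_@
r3=11: @@@@
r4=100: @___@
r5=101: @@__@@
r6=110: @_@_@_@
r7=111: @@@@@@@@

Answer: @
@@
@_@
@@@@
@___@
@@__@@
@_@_@_@
@@@@@@@@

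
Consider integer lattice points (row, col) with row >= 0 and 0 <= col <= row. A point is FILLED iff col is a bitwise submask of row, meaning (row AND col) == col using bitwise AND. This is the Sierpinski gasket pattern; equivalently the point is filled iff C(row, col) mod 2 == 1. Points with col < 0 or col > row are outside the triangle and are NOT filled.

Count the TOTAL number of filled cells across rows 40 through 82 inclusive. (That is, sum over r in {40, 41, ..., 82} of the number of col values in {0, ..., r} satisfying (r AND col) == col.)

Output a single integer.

Answer: 614

Derivation:
r40=101000 pc2: +4 =4
r41=101001 pc3: +8 =12
r42=101010 pc3: +8 =20
r43=101011 pc4: +16 =36
r44=101100 pc3: +8 =44
r45=101101 pc4: +16 =60
r46=101110 pc4: +16 =76
r47=101111 pc5: +32 =108
r48=110000 pc2: +4 =112
r49=110001 pc3: +8 =120
r50=110010 pc3: +8 =128
r51=110011 pc4: +16 =144
r52=110100 pc3: +8 =152
r53=110101 pc4: +16 =168
r54=110110 pc4: +16 =184
r55=110111 pc5: +32 =216
r56=111000 pc3: +8 =224
r57=111001 pc4: +16 =240
r58=111010 pc4: +16 =256
r59=111011 pc5: +32 =288
r60=111100 pc4: +16 =304
r61=111101 pc5: +32 =336
r62=111110 pc5: +32 =368
r63=111111 pc6: +64 =432
r64=1000000 pc1: +2 =434
r65=1000001 pc2: +4 =438
r66=1000010 pc2: +4 =442
r67=1000011 pc3: +8 =450
r68=1000100 pc2: +4 =454
r69=1000101 pc3: +8 =462
r70=1000110 pc3: +8 =470
r71=1000111 pc4: +16 =486
r72=1001000 pc2: +4 =490
r73=1001001 pc3: +8 =498
r74=1001010 pc3: +8 =506
r75=1001011 pc4: +16 =522
r76=1001100 pc3: +8 =530
r77=1001101 pc4: +16 =546
r78=1001110 pc4: +16 =562
r79=1001111 pc5: +32 =594
r80=1010000 pc2: +4 =598
r81=1010001 pc3: +8 =606
r82=1010010 pc3: +8 =614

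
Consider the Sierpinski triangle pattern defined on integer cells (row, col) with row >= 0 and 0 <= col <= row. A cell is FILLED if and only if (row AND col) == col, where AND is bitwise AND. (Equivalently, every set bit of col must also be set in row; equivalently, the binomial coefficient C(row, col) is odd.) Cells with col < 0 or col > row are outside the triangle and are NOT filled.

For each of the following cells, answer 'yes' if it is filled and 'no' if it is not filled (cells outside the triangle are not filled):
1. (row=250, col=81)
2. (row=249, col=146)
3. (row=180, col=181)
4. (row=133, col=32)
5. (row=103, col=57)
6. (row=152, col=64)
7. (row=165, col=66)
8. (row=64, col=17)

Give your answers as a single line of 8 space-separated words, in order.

Answer: no no no no no no no no

Derivation:
(250,81): row=0b11111010, col=0b1010001, row AND col = 0b1010000 = 80; 80 != 81 -> empty
(249,146): row=0b11111001, col=0b10010010, row AND col = 0b10010000 = 144; 144 != 146 -> empty
(180,181): col outside [0, 180] -> not filled
(133,32): row=0b10000101, col=0b100000, row AND col = 0b0 = 0; 0 != 32 -> empty
(103,57): row=0b1100111, col=0b111001, row AND col = 0b100001 = 33; 33 != 57 -> empty
(152,64): row=0b10011000, col=0b1000000, row AND col = 0b0 = 0; 0 != 64 -> empty
(165,66): row=0b10100101, col=0b1000010, row AND col = 0b0 = 0; 0 != 66 -> empty
(64,17): row=0b1000000, col=0b10001, row AND col = 0b0 = 0; 0 != 17 -> empty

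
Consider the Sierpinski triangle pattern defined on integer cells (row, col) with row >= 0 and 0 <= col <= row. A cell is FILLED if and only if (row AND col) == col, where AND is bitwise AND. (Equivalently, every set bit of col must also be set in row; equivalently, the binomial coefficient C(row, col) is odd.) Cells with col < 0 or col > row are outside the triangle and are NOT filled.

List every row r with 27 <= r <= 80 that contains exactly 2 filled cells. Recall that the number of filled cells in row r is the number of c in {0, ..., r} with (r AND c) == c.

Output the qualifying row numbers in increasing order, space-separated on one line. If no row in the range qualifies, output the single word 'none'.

Row r has 2^popcount(r) filled cells, so we need popcount(r) = log2(2) = 1.
Scan r = 27..80 and keep those with exactly 1 one-bits:
r=27=11011 popcount=4 -> skip
r=28=11100 popcount=3 -> skip
r=29=11101 popcount=4 -> skip
r=30=11110 popcount=4 -> skip
r=31=11111 popcount=5 -> skip
r=32=100000 popcount=1 -> KEEP
r=33=100001 popcount=2 -> skip
r=34=100010 popcount=2 -> skip
r=35=100011 popcount=3 -> skip
r=36=100100 popcount=2 -> skip
r=37=100101 popcount=3 -> skip
r=38=100110 popcount=3 -> skip
r=39=100111 popcount=4 -> skip
r=40=101000 popcount=2 -> skip
r=41=101001 popcount=3 -> skip
r=42=101010 popcount=3 -> skip
r=43=101011 popcount=4 -> skip
r=44=101100 popcount=3 -> skip
r=45=101101 popcount=4 -> skip
r=46=101110 popcount=4 -> skip
r=47=101111 popcount=5 -> skip
r=48=110000 popcount=2 -> skip
r=49=110001 popcount=3 -> skip
r=50=110010 popcount=3 -> skip
r=51=110011 popcount=4 -> skip
r=52=110100 popcount=3 -> skip
r=53=110101 popcount=4 -> skip
r=54=110110 popcount=4 -> skip
r=55=110111 popcount=5 -> skip
r=56=111000 popcount=3 -> skip
r=57=111001 popcount=4 -> skip
r=58=111010 popcount=4 -> skip
r=59=111011 popcount=5 -> skip
r=60=111100 popcount=4 -> skip
r=61=111101 popcount=5 -> skip
r=62=111110 popcount=5 -> skip
r=63=111111 popcount=6 -> skip
r=64=1000000 popcount=1 -> KEEP
r=65=1000001 popcount=2 -> skip
r=66=1000010 popcount=2 -> skip
r=67=1000011 popcount=3 -> skip
r=68=1000100 popcount=2 -> skip
r=69=1000101 popcount=3 -> skip
r=70=1000110 popcount=3 -> skip
r=71=1000111 popcount=4 -> skip
r=72=1001000 popcount=2 -> skip
r=73=1001001 popcount=3 -> skip
r=74=1001010 popcount=3 -> skip
r=75=1001011 popcount=4 -> skip
r=76=1001100 popcount=3 -> skip
r=77=1001101 popcount=4 -> skip
r=78=1001110 popcount=4 -> skip
r=79=1001111 popcount=5 -> skip
r=80=1010000 popcount=2 -> skip
Kept rows: 32 64

Answer: 32 64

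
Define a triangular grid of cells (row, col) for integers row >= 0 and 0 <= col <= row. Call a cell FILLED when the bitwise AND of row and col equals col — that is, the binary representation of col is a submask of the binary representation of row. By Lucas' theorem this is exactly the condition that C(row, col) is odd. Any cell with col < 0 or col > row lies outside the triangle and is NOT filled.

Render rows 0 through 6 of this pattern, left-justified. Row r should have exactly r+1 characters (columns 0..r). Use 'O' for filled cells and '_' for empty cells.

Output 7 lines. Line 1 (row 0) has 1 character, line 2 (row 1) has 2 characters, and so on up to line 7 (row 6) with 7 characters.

Answer: O
OO
O_O
OOOO
O___O
OO__OO
O_O_O_O

Derivation:
r0=0: O
r1=1: OO
r2=10: O_O
r3=11: OOOO
r4=100: O___O
r5=101: OO__OO
r6=110: O_O_O_O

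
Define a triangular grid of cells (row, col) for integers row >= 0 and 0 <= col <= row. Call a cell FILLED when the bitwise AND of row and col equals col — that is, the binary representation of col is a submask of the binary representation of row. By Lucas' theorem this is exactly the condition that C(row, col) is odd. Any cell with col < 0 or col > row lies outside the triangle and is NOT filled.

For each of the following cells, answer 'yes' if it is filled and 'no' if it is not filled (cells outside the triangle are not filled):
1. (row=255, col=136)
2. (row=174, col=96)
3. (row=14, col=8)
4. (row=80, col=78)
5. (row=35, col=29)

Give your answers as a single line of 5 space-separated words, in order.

Answer: yes no yes no no

Derivation:
(255,136): row=0b11111111, col=0b10001000, row AND col = 0b10001000 = 136; 136 == 136 -> filled
(174,96): row=0b10101110, col=0b1100000, row AND col = 0b100000 = 32; 32 != 96 -> empty
(14,8): row=0b1110, col=0b1000, row AND col = 0b1000 = 8; 8 == 8 -> filled
(80,78): row=0b1010000, col=0b1001110, row AND col = 0b1000000 = 64; 64 != 78 -> empty
(35,29): row=0b100011, col=0b11101, row AND col = 0b1 = 1; 1 != 29 -> empty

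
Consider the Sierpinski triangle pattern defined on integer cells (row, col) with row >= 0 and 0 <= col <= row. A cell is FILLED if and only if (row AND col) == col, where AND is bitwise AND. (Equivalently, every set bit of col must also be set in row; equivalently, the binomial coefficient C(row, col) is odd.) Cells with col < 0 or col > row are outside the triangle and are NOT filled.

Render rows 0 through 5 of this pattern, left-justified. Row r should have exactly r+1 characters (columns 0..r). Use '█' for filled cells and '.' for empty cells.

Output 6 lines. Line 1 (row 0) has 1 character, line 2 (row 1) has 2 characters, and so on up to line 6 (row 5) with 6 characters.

Answer: █
██
█.█
████
█...█
██..██

Derivation:
r0=0: █
r1=1: ██
r2=10: █.█
r3=11: ████
r4=100: █...█
r5=101: ██..██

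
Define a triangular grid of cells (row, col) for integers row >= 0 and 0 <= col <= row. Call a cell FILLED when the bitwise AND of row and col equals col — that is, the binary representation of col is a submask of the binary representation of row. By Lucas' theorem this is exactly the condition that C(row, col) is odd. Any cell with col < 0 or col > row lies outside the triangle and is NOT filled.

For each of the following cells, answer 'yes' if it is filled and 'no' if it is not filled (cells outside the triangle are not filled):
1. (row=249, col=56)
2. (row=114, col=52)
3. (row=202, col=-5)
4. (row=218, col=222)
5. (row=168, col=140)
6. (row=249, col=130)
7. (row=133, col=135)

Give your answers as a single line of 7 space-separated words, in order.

Answer: yes no no no no no no

Derivation:
(249,56): row=0b11111001, col=0b111000, row AND col = 0b111000 = 56; 56 == 56 -> filled
(114,52): row=0b1110010, col=0b110100, row AND col = 0b110000 = 48; 48 != 52 -> empty
(202,-5): col outside [0, 202] -> not filled
(218,222): col outside [0, 218] -> not filled
(168,140): row=0b10101000, col=0b10001100, row AND col = 0b10001000 = 136; 136 != 140 -> empty
(249,130): row=0b11111001, col=0b10000010, row AND col = 0b10000000 = 128; 128 != 130 -> empty
(133,135): col outside [0, 133] -> not filled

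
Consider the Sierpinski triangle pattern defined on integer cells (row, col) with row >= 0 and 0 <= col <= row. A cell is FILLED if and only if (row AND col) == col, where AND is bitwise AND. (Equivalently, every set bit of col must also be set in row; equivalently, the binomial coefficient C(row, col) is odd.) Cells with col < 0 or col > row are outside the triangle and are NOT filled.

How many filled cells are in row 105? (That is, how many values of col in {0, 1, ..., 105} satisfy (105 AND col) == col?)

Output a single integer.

105 in binary = 1101001
popcount(105) = number of 1-bits in 1101001 = 4
A col c satisfies (105 AND c) == c iff every set bit of c is also set in 105; each of the 4 set bits of 105 can independently be on or off in c.
count = 2^4 = 16

Answer: 16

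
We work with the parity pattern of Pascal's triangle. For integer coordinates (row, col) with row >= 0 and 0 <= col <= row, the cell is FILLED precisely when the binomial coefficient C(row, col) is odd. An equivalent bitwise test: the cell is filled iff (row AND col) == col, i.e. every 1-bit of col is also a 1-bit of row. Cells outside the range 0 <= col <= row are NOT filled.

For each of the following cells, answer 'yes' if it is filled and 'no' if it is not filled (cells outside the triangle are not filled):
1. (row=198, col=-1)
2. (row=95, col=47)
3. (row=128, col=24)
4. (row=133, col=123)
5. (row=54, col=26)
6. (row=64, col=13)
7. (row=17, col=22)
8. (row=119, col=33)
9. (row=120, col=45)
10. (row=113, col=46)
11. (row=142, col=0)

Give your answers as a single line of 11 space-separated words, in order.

(198,-1): col outside [0, 198] -> not filled
(95,47): row=0b1011111, col=0b101111, row AND col = 0b1111 = 15; 15 != 47 -> empty
(128,24): row=0b10000000, col=0b11000, row AND col = 0b0 = 0; 0 != 24 -> empty
(133,123): row=0b10000101, col=0b1111011, row AND col = 0b1 = 1; 1 != 123 -> empty
(54,26): row=0b110110, col=0b11010, row AND col = 0b10010 = 18; 18 != 26 -> empty
(64,13): row=0b1000000, col=0b1101, row AND col = 0b0 = 0; 0 != 13 -> empty
(17,22): col outside [0, 17] -> not filled
(119,33): row=0b1110111, col=0b100001, row AND col = 0b100001 = 33; 33 == 33 -> filled
(120,45): row=0b1111000, col=0b101101, row AND col = 0b101000 = 40; 40 != 45 -> empty
(113,46): row=0b1110001, col=0b101110, row AND col = 0b100000 = 32; 32 != 46 -> empty
(142,0): row=0b10001110, col=0b0, row AND col = 0b0 = 0; 0 == 0 -> filled

Answer: no no no no no no no yes no no yes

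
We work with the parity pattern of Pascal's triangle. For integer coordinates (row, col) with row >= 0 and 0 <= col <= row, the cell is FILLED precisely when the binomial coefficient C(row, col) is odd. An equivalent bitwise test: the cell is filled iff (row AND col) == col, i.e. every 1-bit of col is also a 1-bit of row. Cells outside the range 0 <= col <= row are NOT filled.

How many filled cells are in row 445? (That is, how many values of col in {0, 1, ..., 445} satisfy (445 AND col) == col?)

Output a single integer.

Answer: 128

Derivation:
445 in binary = 110111101
popcount(445) = number of 1-bits in 110111101 = 7
A col c satisfies (445 AND c) == c iff every set bit of c is also set in 445; each of the 7 set bits of 445 can independently be on or off in c.
count = 2^7 = 128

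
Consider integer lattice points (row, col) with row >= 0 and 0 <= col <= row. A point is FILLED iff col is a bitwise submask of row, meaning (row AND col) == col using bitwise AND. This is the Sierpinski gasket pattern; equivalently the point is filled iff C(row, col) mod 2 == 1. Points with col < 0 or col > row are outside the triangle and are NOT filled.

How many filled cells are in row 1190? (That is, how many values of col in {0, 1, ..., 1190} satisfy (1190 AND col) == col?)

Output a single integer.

1190 in binary = 10010100110
popcount(1190) = number of 1-bits in 10010100110 = 5
A col c satisfies (1190 AND c) == c iff every set bit of c is also set in 1190; each of the 5 set bits of 1190 can independently be on or off in c.
count = 2^5 = 32

Answer: 32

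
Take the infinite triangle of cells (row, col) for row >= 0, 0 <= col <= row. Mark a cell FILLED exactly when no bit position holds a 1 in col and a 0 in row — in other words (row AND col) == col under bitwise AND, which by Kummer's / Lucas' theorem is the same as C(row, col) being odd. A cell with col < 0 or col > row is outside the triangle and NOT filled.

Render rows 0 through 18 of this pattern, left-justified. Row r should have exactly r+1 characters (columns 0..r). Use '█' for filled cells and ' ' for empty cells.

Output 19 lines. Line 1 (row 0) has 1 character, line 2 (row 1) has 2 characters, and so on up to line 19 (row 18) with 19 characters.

Answer: █
██
█ █
████
█   █
██  ██
█ █ █ █
████████
█       █
██      ██
█ █     █ █
████    ████
█   █   █   █
██  ██  ██  ██
█ █ █ █ █ █ █ █
████████████████
█               █
██              ██
█ █             █ █

Derivation:
r0=0: █
r1=1: ██
r2=10: █ █
r3=11: ████
r4=100: █   █
r5=101: ██  ██
r6=110: █ █ █ █
r7=111: ████████
r8=1000: █       █
r9=1001: ██      ██
r10=1010: █ █     █ █
r11=1011: ████    ████
r12=1100: █   █   █   █
r13=1101: ██  ██  ██  ██
r14=1110: █ █ █ █ █ █ █ █
r15=1111: ████████████████
r16=10000: █               █
r17=10001: ██              ██
r18=10010: █ █             █ █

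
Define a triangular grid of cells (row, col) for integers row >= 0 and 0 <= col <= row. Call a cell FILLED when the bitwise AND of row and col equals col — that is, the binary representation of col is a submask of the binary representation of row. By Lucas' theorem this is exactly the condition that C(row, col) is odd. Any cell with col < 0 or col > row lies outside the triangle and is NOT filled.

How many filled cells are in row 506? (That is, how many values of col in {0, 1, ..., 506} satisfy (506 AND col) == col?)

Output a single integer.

Answer: 128

Derivation:
506 in binary = 111111010
popcount(506) = number of 1-bits in 111111010 = 7
A col c satisfies (506 AND c) == c iff every set bit of c is also set in 506; each of the 7 set bits of 506 can independently be on or off in c.
count = 2^7 = 128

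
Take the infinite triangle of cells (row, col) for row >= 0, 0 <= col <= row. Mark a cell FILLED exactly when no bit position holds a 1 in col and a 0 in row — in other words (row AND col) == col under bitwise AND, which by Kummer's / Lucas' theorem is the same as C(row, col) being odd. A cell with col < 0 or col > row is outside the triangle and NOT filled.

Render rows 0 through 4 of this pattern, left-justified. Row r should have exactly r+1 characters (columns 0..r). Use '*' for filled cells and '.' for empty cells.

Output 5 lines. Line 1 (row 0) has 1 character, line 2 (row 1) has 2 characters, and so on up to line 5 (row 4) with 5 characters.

r0=0: *
r1=1: **
r2=10: *.*
r3=11: ****
r4=100: *...*

Answer: *
**
*.*
****
*...*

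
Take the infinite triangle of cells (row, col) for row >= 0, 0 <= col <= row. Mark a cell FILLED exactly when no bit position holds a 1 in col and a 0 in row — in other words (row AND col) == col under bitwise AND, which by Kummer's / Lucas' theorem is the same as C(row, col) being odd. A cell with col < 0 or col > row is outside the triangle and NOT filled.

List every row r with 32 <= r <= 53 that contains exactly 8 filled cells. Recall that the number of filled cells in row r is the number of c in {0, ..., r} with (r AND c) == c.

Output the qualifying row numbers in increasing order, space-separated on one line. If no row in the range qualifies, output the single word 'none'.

Answer: 35 37 38 41 42 44 49 50 52

Derivation:
Row r has 2^popcount(r) filled cells, so we need popcount(r) = log2(8) = 3.
Scan r = 32..53 and keep those with exactly 3 one-bits:
r=32=100000 popcount=1 -> skip
r=33=100001 popcount=2 -> skip
r=34=100010 popcount=2 -> skip
r=35=100011 popcount=3 -> KEEP
r=36=100100 popcount=2 -> skip
r=37=100101 popcount=3 -> KEEP
r=38=100110 popcount=3 -> KEEP
r=39=100111 popcount=4 -> skip
r=40=101000 popcount=2 -> skip
r=41=101001 popcount=3 -> KEEP
r=42=101010 popcount=3 -> KEEP
r=43=101011 popcount=4 -> skip
r=44=101100 popcount=3 -> KEEP
r=45=101101 popcount=4 -> skip
r=46=101110 popcount=4 -> skip
r=47=101111 popcount=5 -> skip
r=48=110000 popcount=2 -> skip
r=49=110001 popcount=3 -> KEEP
r=50=110010 popcount=3 -> KEEP
r=51=110011 popcount=4 -> skip
r=52=110100 popcount=3 -> KEEP
r=53=110101 popcount=4 -> skip
Kept rows: 35 37 38 41 42 44 49 50 52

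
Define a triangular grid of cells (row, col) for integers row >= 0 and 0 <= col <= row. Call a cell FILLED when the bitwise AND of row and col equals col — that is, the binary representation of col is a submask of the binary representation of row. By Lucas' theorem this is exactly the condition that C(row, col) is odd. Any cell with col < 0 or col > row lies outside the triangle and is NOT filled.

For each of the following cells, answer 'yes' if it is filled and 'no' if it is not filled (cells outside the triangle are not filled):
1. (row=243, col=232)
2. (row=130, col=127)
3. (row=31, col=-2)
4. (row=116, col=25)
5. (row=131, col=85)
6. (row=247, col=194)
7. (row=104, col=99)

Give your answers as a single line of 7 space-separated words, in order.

Answer: no no no no no yes no

Derivation:
(243,232): row=0b11110011, col=0b11101000, row AND col = 0b11100000 = 224; 224 != 232 -> empty
(130,127): row=0b10000010, col=0b1111111, row AND col = 0b10 = 2; 2 != 127 -> empty
(31,-2): col outside [0, 31] -> not filled
(116,25): row=0b1110100, col=0b11001, row AND col = 0b10000 = 16; 16 != 25 -> empty
(131,85): row=0b10000011, col=0b1010101, row AND col = 0b1 = 1; 1 != 85 -> empty
(247,194): row=0b11110111, col=0b11000010, row AND col = 0b11000010 = 194; 194 == 194 -> filled
(104,99): row=0b1101000, col=0b1100011, row AND col = 0b1100000 = 96; 96 != 99 -> empty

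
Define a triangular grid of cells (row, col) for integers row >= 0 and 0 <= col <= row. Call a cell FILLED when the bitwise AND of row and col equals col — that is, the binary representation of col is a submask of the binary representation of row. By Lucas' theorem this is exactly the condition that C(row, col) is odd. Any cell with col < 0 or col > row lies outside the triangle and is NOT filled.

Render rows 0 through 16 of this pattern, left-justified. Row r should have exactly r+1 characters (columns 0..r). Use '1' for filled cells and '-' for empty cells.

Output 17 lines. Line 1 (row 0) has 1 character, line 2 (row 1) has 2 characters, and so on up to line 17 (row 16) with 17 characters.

Answer: 1
11
1-1
1111
1---1
11--11
1-1-1-1
11111111
1-------1
11------11
1-1-----1-1
1111----1111
1---1---1---1
11--11--11--11
1-1-1-1-1-1-1-1
1111111111111111
1---------------1

Derivation:
r0=0: 1
r1=1: 11
r2=10: 1-1
r3=11: 1111
r4=100: 1---1
r5=101: 11--11
r6=110: 1-1-1-1
r7=111: 11111111
r8=1000: 1-------1
r9=1001: 11------11
r10=1010: 1-1-----1-1
r11=1011: 1111----1111
r12=1100: 1---1---1---1
r13=1101: 11--11--11--11
r14=1110: 1-1-1-1-1-1-1-1
r15=1111: 1111111111111111
r16=10000: 1---------------1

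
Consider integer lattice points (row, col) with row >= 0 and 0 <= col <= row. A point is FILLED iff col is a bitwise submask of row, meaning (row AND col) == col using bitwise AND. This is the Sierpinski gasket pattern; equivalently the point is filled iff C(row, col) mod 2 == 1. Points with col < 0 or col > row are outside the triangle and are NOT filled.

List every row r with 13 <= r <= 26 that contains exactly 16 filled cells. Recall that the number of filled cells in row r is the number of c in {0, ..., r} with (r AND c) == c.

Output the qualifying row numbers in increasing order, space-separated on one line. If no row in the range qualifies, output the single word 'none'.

Row r has 2^popcount(r) filled cells, so we need popcount(r) = log2(16) = 4.
Scan r = 13..26 and keep those with exactly 4 one-bits:
r=13=1101 popcount=3 -> skip
r=14=1110 popcount=3 -> skip
r=15=1111 popcount=4 -> KEEP
r=16=10000 popcount=1 -> skip
r=17=10001 popcount=2 -> skip
r=18=10010 popcount=2 -> skip
r=19=10011 popcount=3 -> skip
r=20=10100 popcount=2 -> skip
r=21=10101 popcount=3 -> skip
r=22=10110 popcount=3 -> skip
r=23=10111 popcount=4 -> KEEP
r=24=11000 popcount=2 -> skip
r=25=11001 popcount=3 -> skip
r=26=11010 popcount=3 -> skip
Kept rows: 15 23

Answer: 15 23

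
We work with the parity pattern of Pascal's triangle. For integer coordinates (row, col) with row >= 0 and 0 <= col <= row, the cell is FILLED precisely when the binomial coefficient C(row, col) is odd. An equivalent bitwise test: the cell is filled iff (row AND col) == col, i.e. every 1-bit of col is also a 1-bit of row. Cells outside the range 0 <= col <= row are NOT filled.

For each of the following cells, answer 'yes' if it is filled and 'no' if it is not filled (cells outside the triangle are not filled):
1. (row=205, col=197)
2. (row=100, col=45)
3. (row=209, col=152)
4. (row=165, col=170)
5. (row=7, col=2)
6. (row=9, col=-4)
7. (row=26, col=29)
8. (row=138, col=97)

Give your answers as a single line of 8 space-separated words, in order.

(205,197): row=0b11001101, col=0b11000101, row AND col = 0b11000101 = 197; 197 == 197 -> filled
(100,45): row=0b1100100, col=0b101101, row AND col = 0b100100 = 36; 36 != 45 -> empty
(209,152): row=0b11010001, col=0b10011000, row AND col = 0b10010000 = 144; 144 != 152 -> empty
(165,170): col outside [0, 165] -> not filled
(7,2): row=0b111, col=0b10, row AND col = 0b10 = 2; 2 == 2 -> filled
(9,-4): col outside [0, 9] -> not filled
(26,29): col outside [0, 26] -> not filled
(138,97): row=0b10001010, col=0b1100001, row AND col = 0b0 = 0; 0 != 97 -> empty

Answer: yes no no no yes no no no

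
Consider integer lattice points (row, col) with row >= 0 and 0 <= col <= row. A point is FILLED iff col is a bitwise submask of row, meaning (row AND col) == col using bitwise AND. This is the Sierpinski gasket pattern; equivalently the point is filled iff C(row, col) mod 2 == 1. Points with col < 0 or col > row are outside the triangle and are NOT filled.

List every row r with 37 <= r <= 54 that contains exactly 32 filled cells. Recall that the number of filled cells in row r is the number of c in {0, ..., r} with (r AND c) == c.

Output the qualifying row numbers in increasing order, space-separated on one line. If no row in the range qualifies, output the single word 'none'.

Row r has 2^popcount(r) filled cells, so we need popcount(r) = log2(32) = 5.
Scan r = 37..54 and keep those with exactly 5 one-bits:
r=37=100101 popcount=3 -> skip
r=38=100110 popcount=3 -> skip
r=39=100111 popcount=4 -> skip
r=40=101000 popcount=2 -> skip
r=41=101001 popcount=3 -> skip
r=42=101010 popcount=3 -> skip
r=43=101011 popcount=4 -> skip
r=44=101100 popcount=3 -> skip
r=45=101101 popcount=4 -> skip
r=46=101110 popcount=4 -> skip
r=47=101111 popcount=5 -> KEEP
r=48=110000 popcount=2 -> skip
r=49=110001 popcount=3 -> skip
r=50=110010 popcount=3 -> skip
r=51=110011 popcount=4 -> skip
r=52=110100 popcount=3 -> skip
r=53=110101 popcount=4 -> skip
r=54=110110 popcount=4 -> skip
Kept rows: 47

Answer: 47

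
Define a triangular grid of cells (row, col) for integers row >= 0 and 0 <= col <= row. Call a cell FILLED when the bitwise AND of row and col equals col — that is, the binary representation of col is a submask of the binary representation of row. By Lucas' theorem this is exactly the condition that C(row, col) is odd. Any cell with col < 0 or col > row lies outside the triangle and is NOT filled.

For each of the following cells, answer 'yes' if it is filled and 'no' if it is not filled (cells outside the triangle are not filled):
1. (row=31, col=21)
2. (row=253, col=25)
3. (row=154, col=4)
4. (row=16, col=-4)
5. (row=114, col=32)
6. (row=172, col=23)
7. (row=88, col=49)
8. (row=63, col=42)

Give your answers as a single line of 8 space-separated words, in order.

(31,21): row=0b11111, col=0b10101, row AND col = 0b10101 = 21; 21 == 21 -> filled
(253,25): row=0b11111101, col=0b11001, row AND col = 0b11001 = 25; 25 == 25 -> filled
(154,4): row=0b10011010, col=0b100, row AND col = 0b0 = 0; 0 != 4 -> empty
(16,-4): col outside [0, 16] -> not filled
(114,32): row=0b1110010, col=0b100000, row AND col = 0b100000 = 32; 32 == 32 -> filled
(172,23): row=0b10101100, col=0b10111, row AND col = 0b100 = 4; 4 != 23 -> empty
(88,49): row=0b1011000, col=0b110001, row AND col = 0b10000 = 16; 16 != 49 -> empty
(63,42): row=0b111111, col=0b101010, row AND col = 0b101010 = 42; 42 == 42 -> filled

Answer: yes yes no no yes no no yes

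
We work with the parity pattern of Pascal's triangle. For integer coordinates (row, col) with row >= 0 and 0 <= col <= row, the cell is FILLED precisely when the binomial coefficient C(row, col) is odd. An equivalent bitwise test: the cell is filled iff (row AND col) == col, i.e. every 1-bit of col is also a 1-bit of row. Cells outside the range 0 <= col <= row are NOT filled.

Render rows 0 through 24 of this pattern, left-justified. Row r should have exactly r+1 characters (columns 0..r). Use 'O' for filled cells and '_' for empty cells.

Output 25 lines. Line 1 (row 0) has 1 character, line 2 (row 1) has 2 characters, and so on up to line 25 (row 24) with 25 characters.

r0=0: O
r1=1: OO
r2=10: O_O
r3=11: OOOO
r4=100: O___O
r5=101: OO__OO
r6=110: O_O_O_O
r7=111: OOOOOOOO
r8=1000: O_______O
r9=1001: OO______OO
r10=1010: O_O_____O_O
r11=1011: OOOO____OOOO
r12=1100: O___O___O___O
r13=1101: OO__OO__OO__OO
r14=1110: O_O_O_O_O_O_O_O
r15=1111: OOOOOOOOOOOOOOOO
r16=10000: O_______________O
r17=10001: OO______________OO
r18=10010: O_O_____________O_O
r19=10011: OOOO____________OOOO
r20=10100: O___O___________O___O
r21=10101: OO__OO__________OO__OO
r22=10110: O_O_O_O_________O_O_O_O
r23=10111: OOOOOOOO________OOOOOOOO
r24=11000: O_______O_______O_______O

Answer: O
OO
O_O
OOOO
O___O
OO__OO
O_O_O_O
OOOOOOOO
O_______O
OO______OO
O_O_____O_O
OOOO____OOOO
O___O___O___O
OO__OO__OO__OO
O_O_O_O_O_O_O_O
OOOOOOOOOOOOOOOO
O_______________O
OO______________OO
O_O_____________O_O
OOOO____________OOOO
O___O___________O___O
OO__OO__________OO__OO
O_O_O_O_________O_O_O_O
OOOOOOOO________OOOOOOOO
O_______O_______O_______O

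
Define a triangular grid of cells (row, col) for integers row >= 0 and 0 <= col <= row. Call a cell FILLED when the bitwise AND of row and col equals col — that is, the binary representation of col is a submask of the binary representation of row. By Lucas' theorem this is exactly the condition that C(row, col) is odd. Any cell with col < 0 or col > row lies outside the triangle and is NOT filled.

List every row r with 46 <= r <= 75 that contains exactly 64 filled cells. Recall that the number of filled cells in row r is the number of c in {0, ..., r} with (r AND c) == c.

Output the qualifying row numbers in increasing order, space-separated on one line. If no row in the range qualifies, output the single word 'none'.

Answer: 63

Derivation:
Row r has 2^popcount(r) filled cells, so we need popcount(r) = log2(64) = 6.
Scan r = 46..75 and keep those with exactly 6 one-bits:
r=46=101110 popcount=4 -> skip
r=47=101111 popcount=5 -> skip
r=48=110000 popcount=2 -> skip
r=49=110001 popcount=3 -> skip
r=50=110010 popcount=3 -> skip
r=51=110011 popcount=4 -> skip
r=52=110100 popcount=3 -> skip
r=53=110101 popcount=4 -> skip
r=54=110110 popcount=4 -> skip
r=55=110111 popcount=5 -> skip
r=56=111000 popcount=3 -> skip
r=57=111001 popcount=4 -> skip
r=58=111010 popcount=4 -> skip
r=59=111011 popcount=5 -> skip
r=60=111100 popcount=4 -> skip
r=61=111101 popcount=5 -> skip
r=62=111110 popcount=5 -> skip
r=63=111111 popcount=6 -> KEEP
r=64=1000000 popcount=1 -> skip
r=65=1000001 popcount=2 -> skip
r=66=1000010 popcount=2 -> skip
r=67=1000011 popcount=3 -> skip
r=68=1000100 popcount=2 -> skip
r=69=1000101 popcount=3 -> skip
r=70=1000110 popcount=3 -> skip
r=71=1000111 popcount=4 -> skip
r=72=1001000 popcount=2 -> skip
r=73=1001001 popcount=3 -> skip
r=74=1001010 popcount=3 -> skip
r=75=1001011 popcount=4 -> skip
Kept rows: 63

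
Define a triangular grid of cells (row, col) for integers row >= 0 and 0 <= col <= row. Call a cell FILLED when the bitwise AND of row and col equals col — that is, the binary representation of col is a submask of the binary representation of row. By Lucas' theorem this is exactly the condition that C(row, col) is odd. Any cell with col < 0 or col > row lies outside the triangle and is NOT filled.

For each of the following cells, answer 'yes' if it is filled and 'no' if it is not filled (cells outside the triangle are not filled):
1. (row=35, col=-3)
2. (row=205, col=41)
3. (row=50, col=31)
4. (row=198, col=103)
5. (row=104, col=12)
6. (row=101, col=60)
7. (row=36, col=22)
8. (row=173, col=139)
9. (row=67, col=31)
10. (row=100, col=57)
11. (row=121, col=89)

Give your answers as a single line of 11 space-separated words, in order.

(35,-3): col outside [0, 35] -> not filled
(205,41): row=0b11001101, col=0b101001, row AND col = 0b1001 = 9; 9 != 41 -> empty
(50,31): row=0b110010, col=0b11111, row AND col = 0b10010 = 18; 18 != 31 -> empty
(198,103): row=0b11000110, col=0b1100111, row AND col = 0b1000110 = 70; 70 != 103 -> empty
(104,12): row=0b1101000, col=0b1100, row AND col = 0b1000 = 8; 8 != 12 -> empty
(101,60): row=0b1100101, col=0b111100, row AND col = 0b100100 = 36; 36 != 60 -> empty
(36,22): row=0b100100, col=0b10110, row AND col = 0b100 = 4; 4 != 22 -> empty
(173,139): row=0b10101101, col=0b10001011, row AND col = 0b10001001 = 137; 137 != 139 -> empty
(67,31): row=0b1000011, col=0b11111, row AND col = 0b11 = 3; 3 != 31 -> empty
(100,57): row=0b1100100, col=0b111001, row AND col = 0b100000 = 32; 32 != 57 -> empty
(121,89): row=0b1111001, col=0b1011001, row AND col = 0b1011001 = 89; 89 == 89 -> filled

Answer: no no no no no no no no no no yes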